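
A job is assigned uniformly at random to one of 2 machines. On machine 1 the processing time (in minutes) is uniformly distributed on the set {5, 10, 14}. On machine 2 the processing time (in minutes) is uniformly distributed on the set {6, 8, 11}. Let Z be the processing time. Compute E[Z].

9

E[Z | machine 1] = (5+10+14)/3 = 29/3.
E[Z | machine 2] = (6+8+11)/3 = 25/3.
E[Z] = (1/2)·(29/3) + (1/2)·(25/3) = 9.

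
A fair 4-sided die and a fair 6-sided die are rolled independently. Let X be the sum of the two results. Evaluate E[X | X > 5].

P(X > 5) = 7/12.
Σ over the event: 6·1/6 + 7·1/6 + 8·1/8 + 9·1/12 + 10·1/24 = 13/3.
E[X | X > 5] = (13/3) / (7/12) = 52/7.

52/7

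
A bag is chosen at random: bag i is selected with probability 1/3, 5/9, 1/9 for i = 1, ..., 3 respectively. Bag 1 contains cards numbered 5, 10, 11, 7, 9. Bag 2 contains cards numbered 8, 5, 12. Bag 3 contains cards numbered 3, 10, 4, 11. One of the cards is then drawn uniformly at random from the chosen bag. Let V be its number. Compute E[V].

E[V | bag 1] = (5+10+11+7+9)/5 = 42/5.
E[V | bag 2] = (8+5+12)/3 = 25/3.
E[V | bag 3] = (3+10+4+11)/4 = 7.
E[V] = (1/3)·(42/5) + (5/9)·(25/3) + (1/9)·(7) = 1108/135.

1108/135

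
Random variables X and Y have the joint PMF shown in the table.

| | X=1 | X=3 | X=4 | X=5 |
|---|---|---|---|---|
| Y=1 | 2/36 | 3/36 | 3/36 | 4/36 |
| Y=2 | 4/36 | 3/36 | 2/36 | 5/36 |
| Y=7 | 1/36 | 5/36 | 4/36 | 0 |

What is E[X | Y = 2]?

P(Y = 2) = 7/18.
Summing X·P(X=x,Y=y) over the conditioning event gives 23/18.
E[X | Y = 2] = (23/18) / (7/18) = 23/7.

23/7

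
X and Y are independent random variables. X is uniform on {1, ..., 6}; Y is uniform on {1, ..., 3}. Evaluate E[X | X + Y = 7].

5

Outcomes with X + Y = 7: (4,3), (5,2), (6,1), each with probability 1/18.
E[X | X + Y = 7] = (4 + 5 + 6) / 3 = 5.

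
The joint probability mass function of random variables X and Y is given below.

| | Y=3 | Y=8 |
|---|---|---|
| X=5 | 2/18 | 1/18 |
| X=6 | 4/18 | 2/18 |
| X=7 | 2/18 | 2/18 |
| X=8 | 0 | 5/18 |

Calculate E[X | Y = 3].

P(Y = 3) = 4/9.
Summing X·P(X=x,Y=y) over the conditioning event gives 8/3.
E[X | Y = 3] = (8/3) / (4/9) = 6.

6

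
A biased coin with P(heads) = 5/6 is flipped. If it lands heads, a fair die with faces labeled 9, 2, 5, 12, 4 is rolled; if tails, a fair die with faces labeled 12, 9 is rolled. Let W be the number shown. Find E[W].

85/12

E[W | heads] = (9+2+5+12+4)/5 = 32/5.
E[W | tails] = (12+9)/2 = 21/2.
By the law of total expectation,
E[W] = (5/6)·(32/5) + (1/6)·(21/2) = 85/12.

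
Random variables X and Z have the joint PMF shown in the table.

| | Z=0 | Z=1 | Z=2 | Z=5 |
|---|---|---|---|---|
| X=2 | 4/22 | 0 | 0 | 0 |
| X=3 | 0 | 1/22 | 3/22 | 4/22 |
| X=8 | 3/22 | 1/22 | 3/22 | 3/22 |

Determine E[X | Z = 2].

P(Z = 2) = 3/11.
Σ X·P over the event = 3·(3/22) + 8·(3/22) = 3/2.
E[X | Z = 2] = (3/2) / (3/11) = 11/2.

11/2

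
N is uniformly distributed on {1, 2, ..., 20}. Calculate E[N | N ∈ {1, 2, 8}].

11/3

P(N ∈ {1, 2, 8}) = 3/20.
Σ over the event: 1·1/20 + 2·1/20 + 8·1/20 = 11/20.
E[N | N ∈ {1, 2, 8}] = (11/20) / (3/20) = 11/3.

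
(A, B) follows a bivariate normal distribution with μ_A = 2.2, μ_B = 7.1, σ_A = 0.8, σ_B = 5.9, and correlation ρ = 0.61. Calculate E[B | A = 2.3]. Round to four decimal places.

7.5499

The regression of B on A has slope ρ·σ_B/σ_A and passes through (μ_A, μ_B).
E[B | A=2.3] = 7.1 + (0.61)·(5.9/0.8)·(2.3 − (2.2)) = 7.1 + (4.4988)·(0.1) = 7.5499.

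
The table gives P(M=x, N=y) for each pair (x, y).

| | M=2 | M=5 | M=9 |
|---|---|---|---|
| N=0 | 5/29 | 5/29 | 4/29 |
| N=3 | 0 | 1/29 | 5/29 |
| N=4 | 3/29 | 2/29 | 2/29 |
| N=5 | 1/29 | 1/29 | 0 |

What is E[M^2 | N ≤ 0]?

67/2

P(N ≤ 0) = 14/29.
Σ M^2·P over the event = 4·(5/29) + 25·(5/29) + 81·(4/29) = 469/29.
E[M^2 | N ≤ 0] = (469/29) / (14/29) = 67/2.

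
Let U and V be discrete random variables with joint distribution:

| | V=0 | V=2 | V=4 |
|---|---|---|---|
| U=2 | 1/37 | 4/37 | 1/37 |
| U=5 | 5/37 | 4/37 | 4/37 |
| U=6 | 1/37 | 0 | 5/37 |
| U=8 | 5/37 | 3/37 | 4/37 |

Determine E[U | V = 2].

52/11

P(V = 2) = 11/37.
Σ U·P over the event = 2·(4/37) + 5·(4/37) + 8·(3/37) = 52/37.
E[U | V = 2] = (52/37) / (11/37) = 52/11.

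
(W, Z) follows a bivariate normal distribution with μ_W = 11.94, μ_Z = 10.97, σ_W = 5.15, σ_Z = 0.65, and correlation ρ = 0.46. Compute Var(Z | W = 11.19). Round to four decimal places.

0.3331

Var(Z | W=x) = (1 − ρ²)·σ_Z².
Var(Z | W=11.19) = (0.65)²·(1 − (0.46)²) = 0.4225·0.7884 = 0.3331.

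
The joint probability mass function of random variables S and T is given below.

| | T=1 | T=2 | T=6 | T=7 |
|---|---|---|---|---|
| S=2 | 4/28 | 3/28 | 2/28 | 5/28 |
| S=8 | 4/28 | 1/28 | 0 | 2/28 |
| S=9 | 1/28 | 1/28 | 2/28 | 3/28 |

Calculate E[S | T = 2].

P(T = 2) = 5/28.
Summing S·P(S=x,T=y) over the conditioning event gives 23/28.
E[S | T = 2] = (23/28) / (5/28) = 23/5.

23/5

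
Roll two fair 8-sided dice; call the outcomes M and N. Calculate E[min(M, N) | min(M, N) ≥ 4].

P(min(M, N) ≥ 4) = 25/64.
Summing min(M,N)·P(x,y) over outcomes with min(M, N) ≥ 4 gives 65/32.
E[min(M, N) | min(M, N) ≥ 4] = (65/32) / (25/64) = 26/5.

26/5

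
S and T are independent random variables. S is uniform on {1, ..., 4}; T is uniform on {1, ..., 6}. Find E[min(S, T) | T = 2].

Outcomes with T = 2: (1,2), (2,2), (3,2), (4,2), each with probability 1/24.
E[min(S, T) | T = 2] = (1 + 2 + 2 + 2) / 4 = 7/4.

7/4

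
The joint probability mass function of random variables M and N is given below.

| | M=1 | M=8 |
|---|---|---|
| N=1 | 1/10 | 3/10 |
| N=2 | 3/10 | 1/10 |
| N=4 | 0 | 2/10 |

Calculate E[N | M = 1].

P(M = 1) = 2/5.
Σ N·P over the event = 1·(1/10) + 2·(3/10) = 7/10.
E[N | M = 1] = (7/10) / (2/5) = 7/4.

7/4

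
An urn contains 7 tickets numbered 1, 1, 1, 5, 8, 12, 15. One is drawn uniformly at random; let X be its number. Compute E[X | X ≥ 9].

P(X ≥ 9) = 2/7.
Σ over the event: 12·1/7 + 15·1/7 = 27/7.
E[X | X ≥ 9] = (27/7) / (2/7) = 27/2.

27/2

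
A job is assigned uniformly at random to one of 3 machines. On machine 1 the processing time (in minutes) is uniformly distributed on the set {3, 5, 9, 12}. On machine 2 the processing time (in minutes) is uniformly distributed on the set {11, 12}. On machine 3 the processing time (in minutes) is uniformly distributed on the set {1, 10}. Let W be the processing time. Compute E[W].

97/12

E[W | machine 1] = (3+5+9+12)/4 = 29/4.
E[W | machine 2] = (11+12)/2 = 23/2.
E[W | machine 3] = (1+10)/2 = 11/2.
By the law of total expectation,
E[W] = (1/3)·(29/4) + (1/3)·(23/2) + (1/3)·(11/2) = 97/12.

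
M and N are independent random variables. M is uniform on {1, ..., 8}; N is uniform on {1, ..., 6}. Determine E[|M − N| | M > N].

P(M > N) = 9/16.
Summing |M−N|·P(x,y) over outcomes with M > N gives 83/48.
E[|M − N| | M > N] = (83/48) / (9/16) = 83/27.

83/27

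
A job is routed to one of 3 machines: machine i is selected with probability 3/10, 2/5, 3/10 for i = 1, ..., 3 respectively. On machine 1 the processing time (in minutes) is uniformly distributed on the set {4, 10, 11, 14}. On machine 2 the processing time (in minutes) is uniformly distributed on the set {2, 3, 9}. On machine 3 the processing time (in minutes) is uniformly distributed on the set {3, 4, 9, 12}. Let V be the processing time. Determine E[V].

E[V | machine 1] = (4+10+11+14)/4 = 39/4.
E[V | machine 2] = (2+3+9)/3 = 14/3.
E[V | machine 3] = (3+4+9+12)/4 = 7.
By the law of total expectation,
E[V] = (3/10)·(39/4) + (2/5)·(14/3) + (3/10)·(7) = 827/120.

827/120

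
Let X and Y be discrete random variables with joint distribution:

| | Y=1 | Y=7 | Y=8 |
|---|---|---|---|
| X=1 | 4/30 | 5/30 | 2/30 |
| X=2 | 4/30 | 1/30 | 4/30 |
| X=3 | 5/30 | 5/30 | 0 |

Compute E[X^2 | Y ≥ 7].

P(Y ≥ 7) = 17/30.
Σ X^2·P over the event = 1·(5/30) + 1·(2/30) + 4·(1/30) + 4·(4/30) + 9·(5/30) = 12/5.
E[X^2 | Y ≥ 7] = (12/5) / (17/30) = 72/17.

72/17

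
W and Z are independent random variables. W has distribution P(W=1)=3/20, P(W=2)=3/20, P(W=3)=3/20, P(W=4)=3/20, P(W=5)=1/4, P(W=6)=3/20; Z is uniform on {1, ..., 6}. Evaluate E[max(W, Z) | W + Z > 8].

P(W + Z > 8) = 3/10.
Summing max(W,Z)·P(x,y) over outcomes with W + Z > 8 gives 203/120.
E[max(W, Z) | W + Z > 8] = (203/120) / (3/10) = 203/36.

203/36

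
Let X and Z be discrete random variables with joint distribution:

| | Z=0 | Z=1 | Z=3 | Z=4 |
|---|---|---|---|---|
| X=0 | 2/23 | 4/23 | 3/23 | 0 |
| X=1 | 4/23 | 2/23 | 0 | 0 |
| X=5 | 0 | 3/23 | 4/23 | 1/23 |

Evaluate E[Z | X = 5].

P(X = 5) = 8/23.
Σ Z·P over the event = 1·(3/23) + 3·(4/23) + 4·(1/23) = 19/23.
E[Z | X = 5] = (19/23) / (8/23) = 19/8.

19/8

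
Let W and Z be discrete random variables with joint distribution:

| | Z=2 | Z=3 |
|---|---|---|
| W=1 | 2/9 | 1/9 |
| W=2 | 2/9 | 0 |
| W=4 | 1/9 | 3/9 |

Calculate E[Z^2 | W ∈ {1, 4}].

48/7

P(W ∈ {1, 4}) = 7/9.
Σ Z^2·P over the event = 4·(2/9) + 9·(1/9) + 4·(1/9) + 9·(3/9) = 16/3.
E[Z^2 | W ∈ {1, 4}] = (16/3) / (7/9) = 48/7.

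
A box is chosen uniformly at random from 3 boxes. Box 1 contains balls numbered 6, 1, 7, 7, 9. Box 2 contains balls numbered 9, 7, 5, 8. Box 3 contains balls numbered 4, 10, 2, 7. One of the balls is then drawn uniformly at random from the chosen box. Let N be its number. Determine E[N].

19/3

E[N | box 1] = (6+1+7+7+9)/5 = 6.
E[N | box 2] = (9+7+5+8)/4 = 29/4.
E[N | box 3] = (4+10+2+7)/4 = 23/4.
E[N] = (1/3)·(6) + (1/3)·(29/4) + (1/3)·(23/4) = 19/3.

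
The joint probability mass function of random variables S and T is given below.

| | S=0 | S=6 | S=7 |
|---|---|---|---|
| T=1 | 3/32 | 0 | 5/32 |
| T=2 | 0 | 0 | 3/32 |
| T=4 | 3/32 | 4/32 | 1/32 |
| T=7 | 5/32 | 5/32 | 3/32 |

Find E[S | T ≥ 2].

P(T ≥ 2) = 3/4.
Σ S·P over the event = 0·(3/32) + 0·(5/32) + 6·(4/32) + 6·(5/32) + 7·(3/32) + 7·(1/32) + 7·(3/32) = 103/32.
E[S | T ≥ 2] = (103/32) / (3/4) = 103/24.

103/24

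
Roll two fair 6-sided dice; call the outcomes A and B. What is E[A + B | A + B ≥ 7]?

26/3

P(A + B ≥ 7) = 7/12.
Summing (A+B)·P(x,y) over outcomes with A + B ≥ 7 gives 91/18.
E[A + B | A + B ≥ 7] = (91/18) / (7/12) = 26/3.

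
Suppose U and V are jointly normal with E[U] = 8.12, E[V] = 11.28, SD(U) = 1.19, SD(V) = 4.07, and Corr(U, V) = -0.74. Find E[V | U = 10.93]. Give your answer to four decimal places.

4.1681

E[V | U=x] = μ_V + ρ(σ_V/σ_U)(x − μ_U) for jointly normal variables.
E[V | U=10.93] = 11.28 + (-0.74)·(4.07/1.19)·(10.93 − (8.12)) = 11.28 + (-2.53092)·(2.81) = 4.1681.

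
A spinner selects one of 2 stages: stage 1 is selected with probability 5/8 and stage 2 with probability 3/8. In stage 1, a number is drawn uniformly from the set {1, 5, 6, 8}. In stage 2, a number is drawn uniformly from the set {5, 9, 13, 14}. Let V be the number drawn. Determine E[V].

E[V | stage 1] = (1+5+6+8)/4 = 5.
E[V | stage 2] = (5+9+13+14)/4 = 41/4.
E[V] = (5/8)·(5) + (3/8)·(41/4) = 223/32.

223/32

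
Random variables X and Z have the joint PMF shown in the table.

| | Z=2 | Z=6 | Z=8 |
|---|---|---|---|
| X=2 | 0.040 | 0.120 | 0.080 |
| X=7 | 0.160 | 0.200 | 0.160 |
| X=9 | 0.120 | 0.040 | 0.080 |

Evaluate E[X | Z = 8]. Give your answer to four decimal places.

P(Z = 8) = 0.320.
Summing X·P(X=x,Z=y) over the conditioning event gives 2.000.
E[X | Z = 8] = (2.000) / (0.320) = 6.2500.

6.2500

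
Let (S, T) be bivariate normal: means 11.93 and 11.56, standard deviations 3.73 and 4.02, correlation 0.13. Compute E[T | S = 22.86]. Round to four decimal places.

13.0914

E[T | S=x] = μ_T + ρ(σ_T/σ_S)(x − μ_S) for jointly normal variables.
E[T | S=22.86] = 11.56 + (0.13)·(4.02/3.73)·(22.86 − (11.93)) = 11.56 + (0.14011)·(10.93) = 13.0914.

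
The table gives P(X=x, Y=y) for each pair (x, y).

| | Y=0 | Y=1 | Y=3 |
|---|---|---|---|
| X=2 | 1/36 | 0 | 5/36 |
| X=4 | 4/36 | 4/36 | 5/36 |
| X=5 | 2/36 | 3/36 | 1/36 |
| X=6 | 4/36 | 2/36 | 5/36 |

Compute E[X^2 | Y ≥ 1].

516/25

P(Y ≥ 1) = 25/36.
Σ X^2·P over the event = 4·(5/36) + 16·(4/36) + 16·(5/36) + 25·(3/36) + 25·(1/36) + 36·(2/36) + 36·(5/36) = 43/3.
E[X^2 | Y ≥ 1] = (43/3) / (25/36) = 516/25.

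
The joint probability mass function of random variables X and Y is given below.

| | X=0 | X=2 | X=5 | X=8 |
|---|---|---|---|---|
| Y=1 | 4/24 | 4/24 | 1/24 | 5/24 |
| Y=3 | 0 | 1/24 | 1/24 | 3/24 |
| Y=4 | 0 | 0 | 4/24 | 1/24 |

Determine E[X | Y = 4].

P(Y = 4) = 5/24.
Σ X·P over the event = 5·(4/24) + 8·(1/24) = 7/6.
E[X | Y = 4] = (7/6) / (5/24) = 28/5.

28/5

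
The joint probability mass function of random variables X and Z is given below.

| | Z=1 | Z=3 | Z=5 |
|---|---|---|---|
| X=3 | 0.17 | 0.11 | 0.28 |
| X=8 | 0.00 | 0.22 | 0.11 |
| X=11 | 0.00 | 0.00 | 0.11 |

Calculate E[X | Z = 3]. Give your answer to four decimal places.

P(Z = 3) = 0.33.
Σ X·P over the event = 3·(0.11) + 8·(0.22) = 2.09.
E[X | Z = 3] = (2.09) / (0.33) = 6.3333.

6.3333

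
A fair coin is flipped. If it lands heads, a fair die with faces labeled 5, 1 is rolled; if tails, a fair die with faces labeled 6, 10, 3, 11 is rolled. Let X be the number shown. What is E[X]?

21/4

E[X | heads] = (5+1)/2 = 3.
E[X | tails] = (6+10+3+11)/4 = 15/2.
By the law of total expectation,
E[X] = (1/2)·(3) + (1/2)·(15/2) = 21/4.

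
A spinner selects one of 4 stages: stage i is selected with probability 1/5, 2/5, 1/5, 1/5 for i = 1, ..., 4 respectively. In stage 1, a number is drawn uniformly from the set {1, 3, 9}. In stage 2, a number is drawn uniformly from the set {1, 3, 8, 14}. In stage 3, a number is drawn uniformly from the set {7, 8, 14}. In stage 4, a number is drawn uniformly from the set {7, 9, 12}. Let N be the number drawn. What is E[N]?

109/15

E[N | stage 1] = (1+3+9)/3 = 13/3.
E[N | stage 2] = (1+3+8+14)/4 = 13/2.
E[N | stage 3] = (7+8+14)/3 = 29/3.
E[N | stage 4] = (7+9+12)/3 = 28/3.
By the law of total expectation,
E[N] = (1/5)·(13/3) + (2/5)·(13/2) + (1/5)·(29/3) + (1/5)·(28/3) = 109/15.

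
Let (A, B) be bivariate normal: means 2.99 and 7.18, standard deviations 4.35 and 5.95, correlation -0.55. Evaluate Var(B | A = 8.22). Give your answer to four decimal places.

24.6932

The conditional variance in a bivariate normal is σ_B²(1 − ρ²), independent of x.
Var(B | A=8.22) = (5.95)²·(1 − (-0.55)²) = 35.4025·0.6975 = 24.6932.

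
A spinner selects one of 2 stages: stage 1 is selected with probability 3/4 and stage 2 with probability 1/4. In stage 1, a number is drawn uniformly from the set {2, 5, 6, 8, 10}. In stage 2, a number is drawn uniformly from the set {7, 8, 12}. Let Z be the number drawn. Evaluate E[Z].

E[Z | stage 1] = (2+5+6+8+10)/5 = 31/5.
E[Z | stage 2] = (7+8+12)/3 = 9.
By the law of total expectation,
E[Z] = (3/4)·(31/5) + (1/4)·(9) = 69/10.

69/10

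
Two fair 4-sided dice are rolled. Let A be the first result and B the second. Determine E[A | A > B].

Outcomes with A > B: (2,1), (3,1), (3,2), (4,1), (4,2), (4,3), each with probability 1/16.
E[A | A > B] = (2 + 3 + 3 + 4 + 4 + 4) / 6 = 10/3.

10/3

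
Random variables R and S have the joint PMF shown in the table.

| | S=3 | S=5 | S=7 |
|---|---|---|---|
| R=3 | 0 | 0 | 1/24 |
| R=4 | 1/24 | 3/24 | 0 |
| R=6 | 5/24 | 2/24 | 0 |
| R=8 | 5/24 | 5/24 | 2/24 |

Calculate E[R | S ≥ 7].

19/3

P(S ≥ 7) = 1/8.
Σ R·P over the event = 3·(1/24) + 8·(2/24) = 19/24.
E[R | S ≥ 7] = (19/24) / (1/8) = 19/3.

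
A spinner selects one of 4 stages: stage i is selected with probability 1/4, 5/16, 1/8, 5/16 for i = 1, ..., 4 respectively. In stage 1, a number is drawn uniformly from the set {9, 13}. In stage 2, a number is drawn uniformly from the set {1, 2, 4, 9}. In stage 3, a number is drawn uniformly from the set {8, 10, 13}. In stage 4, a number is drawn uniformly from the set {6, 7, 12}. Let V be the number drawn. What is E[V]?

379/48

E[V | stage 1] = (9+13)/2 = 11.
E[V | stage 2] = (1+2+4+9)/4 = 4.
E[V | stage 3] = (8+10+13)/3 = 31/3.
E[V | stage 4] = (6+7+12)/3 = 25/3.
By the law of total expectation,
E[V] = (1/4)·(11) + (5/16)·(4) + (1/8)·(31/3) + (5/16)·(25/3) = 379/48.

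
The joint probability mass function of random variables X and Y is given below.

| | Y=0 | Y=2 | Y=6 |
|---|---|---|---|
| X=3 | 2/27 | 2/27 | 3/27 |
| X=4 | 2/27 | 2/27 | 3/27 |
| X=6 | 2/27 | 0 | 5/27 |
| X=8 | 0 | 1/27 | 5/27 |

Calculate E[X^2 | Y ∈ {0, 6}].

697/22

P(Y ∈ {0, 6}) = 22/27.
Σ X^2·P over the event = 9·(2/27) + 9·(3/27) + 16·(2/27) + 16·(3/27) + 36·(2/27) + 36·(5/27) + 64·(5/27) = 697/27.
E[X^2 | Y ∈ {0, 6}] = (697/27) / (22/27) = 697/22.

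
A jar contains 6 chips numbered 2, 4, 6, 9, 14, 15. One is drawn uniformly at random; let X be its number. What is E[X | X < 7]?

P(X < 7) = 1/2.
Σ over the event: 2·1/6 + 4·1/6 + 6·1/6 = 2.
E[X | X < 7] = (2) / (1/2) = 4.

4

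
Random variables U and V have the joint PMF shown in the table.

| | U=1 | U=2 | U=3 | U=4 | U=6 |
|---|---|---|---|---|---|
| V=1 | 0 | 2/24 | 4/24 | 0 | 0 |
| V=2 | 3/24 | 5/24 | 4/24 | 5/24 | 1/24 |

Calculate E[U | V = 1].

P(V = 1) = 1/4.
Σ U·P over the event = 2·(2/24) + 3·(4/24) = 2/3.
E[U | V = 1] = (2/3) / (1/4) = 8/3.

8/3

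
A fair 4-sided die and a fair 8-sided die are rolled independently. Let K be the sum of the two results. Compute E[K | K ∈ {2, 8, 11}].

8

P(K ∈ {2, 8, 11}) = 7/32.
Σ over the event: 2·1/32 + 8·1/8 + 11·1/16 = 7/4.
E[K | K ∈ {2, 8, 11}] = (7/4) / (7/32) = 8.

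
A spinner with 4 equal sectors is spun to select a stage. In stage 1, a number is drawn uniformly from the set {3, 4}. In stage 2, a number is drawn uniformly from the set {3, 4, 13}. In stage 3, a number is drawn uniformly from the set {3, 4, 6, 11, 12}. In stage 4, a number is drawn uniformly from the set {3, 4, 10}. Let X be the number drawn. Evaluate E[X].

691/120

E[X | stage 1] = (3+4)/2 = 7/2.
E[X | stage 2] = (3+4+13)/3 = 20/3.
E[X | stage 3] = (3+4+6+11+12)/5 = 36/5.
E[X | stage 4] = (3+4+10)/3 = 17/3.
By the law of total expectation,
E[X] = (1/4)·(7/2) + (1/4)·(20/3) + (1/4)·(36/5) + (1/4)·(17/3) = 691/120.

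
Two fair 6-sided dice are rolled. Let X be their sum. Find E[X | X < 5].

10/3

P(X < 5) = 1/6.
Σ over the event: 2·1/36 + 3·1/18 + 4·1/12 = 5/9.
E[X | X < 5] = (5/9) / (1/6) = 10/3.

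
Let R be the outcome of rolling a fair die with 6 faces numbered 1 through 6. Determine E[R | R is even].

Given R is even, R is equally likely to be any of {2, 4, 6}.
E[R | R is even] = (2 + 4 + 6) / 3 = 4.

4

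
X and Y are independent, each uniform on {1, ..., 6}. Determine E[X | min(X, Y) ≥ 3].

P(min(X, Y) ≥ 3) = 4/9.
Summing X·P(x,y) over outcomes with min(X, Y) ≥ 3 gives 2.
E[X | min(X, Y) ≥ 3] = (2) / (4/9) = 9/2.

9/2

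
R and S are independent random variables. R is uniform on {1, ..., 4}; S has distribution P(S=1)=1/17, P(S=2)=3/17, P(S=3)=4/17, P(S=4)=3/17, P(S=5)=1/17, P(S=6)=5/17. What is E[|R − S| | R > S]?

19/13

P(R > S) = 13/68.
Summing |R−S|·P(x,y) over outcomes with R > S gives 19/68.
E[|R − S| | R > S] = (19/68) / (13/68) = 19/13.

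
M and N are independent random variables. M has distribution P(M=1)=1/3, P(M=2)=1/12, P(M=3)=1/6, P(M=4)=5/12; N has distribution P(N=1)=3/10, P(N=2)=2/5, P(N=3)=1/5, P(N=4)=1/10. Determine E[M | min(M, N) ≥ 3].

P(min(M, N) ≥ 3) = 7/40.
Summing M·P(x,y) over outcomes with min(M, N) ≥ 3 gives 13/20.
E[M | min(M, N) ≥ 3] = (13/20) / (7/40) = 26/7.

26/7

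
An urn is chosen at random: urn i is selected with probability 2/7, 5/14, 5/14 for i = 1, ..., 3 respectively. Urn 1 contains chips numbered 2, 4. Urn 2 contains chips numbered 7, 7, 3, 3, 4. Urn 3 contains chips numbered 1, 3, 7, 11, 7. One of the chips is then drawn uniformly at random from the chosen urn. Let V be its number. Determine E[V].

E[V | urn 1] = (2+4)/2 = 3.
E[V | urn 2] = (7+7+3+3+4)/5 = 24/5.
E[V | urn 3] = (1+3+7+11+7)/5 = 29/5.
E[V] = (2/7)·(3) + (5/14)·(24/5) + (5/14)·(29/5) = 65/14.

65/14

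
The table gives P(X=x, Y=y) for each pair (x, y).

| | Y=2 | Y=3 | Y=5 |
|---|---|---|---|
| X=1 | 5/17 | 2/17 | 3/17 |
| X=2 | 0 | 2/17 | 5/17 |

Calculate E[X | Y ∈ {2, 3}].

P(Y ∈ {2, 3}) = 9/17.
Summing X·P(X=x,Y=y) over the conditioning event gives 11/17.
E[X | Y ∈ {2, 3}] = (11/17) / (9/17) = 11/9.

11/9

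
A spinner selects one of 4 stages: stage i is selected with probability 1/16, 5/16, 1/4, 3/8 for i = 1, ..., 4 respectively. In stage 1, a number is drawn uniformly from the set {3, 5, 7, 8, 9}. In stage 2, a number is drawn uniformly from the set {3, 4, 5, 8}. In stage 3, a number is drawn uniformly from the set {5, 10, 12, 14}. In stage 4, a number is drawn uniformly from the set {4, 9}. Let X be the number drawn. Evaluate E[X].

557/80

E[X | stage 1] = (3+5+7+8+9)/5 = 32/5.
E[X | stage 2] = (3+4+5+8)/4 = 5.
E[X | stage 3] = (5+10+12+14)/4 = 41/4.
E[X | stage 4] = (4+9)/2 = 13/2.
E[X] = (1/16)·(32/5) + (5/16)·(5) + (1/4)·(41/4) + (3/8)·(13/2) = 557/80.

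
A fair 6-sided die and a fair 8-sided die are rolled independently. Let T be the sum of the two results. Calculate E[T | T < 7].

14/3

P(T < 7) = 5/16.
Σ over the event: 2·1/48 + 3·1/24 + 4·1/16 + 5·1/12 + 6·5/48 = 35/24.
E[T | T < 7] = (35/24) / (5/16) = 14/3.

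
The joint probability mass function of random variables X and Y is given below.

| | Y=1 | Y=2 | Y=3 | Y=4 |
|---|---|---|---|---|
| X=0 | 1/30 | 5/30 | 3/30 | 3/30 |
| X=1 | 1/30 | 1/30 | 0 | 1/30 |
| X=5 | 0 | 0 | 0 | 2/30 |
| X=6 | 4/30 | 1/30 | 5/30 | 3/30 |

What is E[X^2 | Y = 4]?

P(Y = 4) = 3/10.
Σ X^2·P over the event = 0·(3/30) + 1·(1/30) + 25·(2/30) + 36·(3/30) = 53/10.
E[X^2 | Y = 4] = (53/10) / (3/10) = 53/3.

53/3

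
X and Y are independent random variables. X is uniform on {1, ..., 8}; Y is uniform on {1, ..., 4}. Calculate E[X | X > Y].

P(X > Y) = 11/16.
Summing X·P(x,y) over outcomes with X > Y gives 31/8.
E[X | X > Y] = (31/8) / (11/16) = 62/11.

62/11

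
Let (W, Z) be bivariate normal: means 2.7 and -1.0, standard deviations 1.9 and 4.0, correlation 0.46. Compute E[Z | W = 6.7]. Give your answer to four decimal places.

2.8737

The regression of Z on W has slope ρ·σ_Z/σ_W and passes through (μ_W, μ_Z).
E[Z | W=6.7] = -1.0 + (0.46)·(4.0/1.9)·(6.7 − (2.7)) = -1.0 + (0.96842)·(4) = 2.8737.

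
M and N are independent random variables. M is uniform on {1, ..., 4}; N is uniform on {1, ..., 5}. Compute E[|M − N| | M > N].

Outcomes with M > N: (2,1), (3,1), (3,2), (4,1), (4,2), (4,3), each with probability 1/20.
E[|M − N| | M > N] = (1 + 2 + 1 + 3 + 2 + 1) / 6 = 5/3.

5/3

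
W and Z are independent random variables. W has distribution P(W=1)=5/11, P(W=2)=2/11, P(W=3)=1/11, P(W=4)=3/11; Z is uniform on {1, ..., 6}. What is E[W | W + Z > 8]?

27/7

P(W + Z > 8) = 7/66.
Summing W·P(x,y) over outcomes with W + Z > 8 gives 9/22.
E[W | W + Z > 8] = (9/22) / (7/66) = 27/7.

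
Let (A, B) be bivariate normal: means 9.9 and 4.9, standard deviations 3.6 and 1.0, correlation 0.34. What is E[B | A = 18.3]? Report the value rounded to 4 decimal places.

5.6933

The regression of B on A has slope ρ·σ_B/σ_A and passes through (μ_A, μ_B).
E[B | A=18.3] = 4.9 + (0.34)·(1.0/3.6)·(18.3 − (9.9)) = 4.9 + (0.094444)·(8.4) = 5.6933.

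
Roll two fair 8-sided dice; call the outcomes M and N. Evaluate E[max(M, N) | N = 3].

Outcomes with N = 3: (1,3), (2,3), (3,3), (4,3), (5,3), (6,3), (7,3), (8,3), each with probability 1/64.
E[max(M, N) | N = 3] = (3 + 3 + 3 + 4 + 5 + 6 + 7 + 8) / 8 = 39/8.

39/8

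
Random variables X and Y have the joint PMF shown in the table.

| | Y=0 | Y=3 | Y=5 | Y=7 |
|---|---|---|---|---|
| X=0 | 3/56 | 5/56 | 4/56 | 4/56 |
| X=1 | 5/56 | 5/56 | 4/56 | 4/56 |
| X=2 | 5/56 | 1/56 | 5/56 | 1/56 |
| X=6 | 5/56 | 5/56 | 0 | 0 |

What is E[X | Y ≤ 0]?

P(Y ≤ 0) = 9/28.
Σ X·P over the event = 0·(3/56) + 1·(5/56) + 2·(5/56) + 6·(5/56) = 45/56.
E[X | Y ≤ 0] = (45/56) / (9/28) = 5/2.

5/2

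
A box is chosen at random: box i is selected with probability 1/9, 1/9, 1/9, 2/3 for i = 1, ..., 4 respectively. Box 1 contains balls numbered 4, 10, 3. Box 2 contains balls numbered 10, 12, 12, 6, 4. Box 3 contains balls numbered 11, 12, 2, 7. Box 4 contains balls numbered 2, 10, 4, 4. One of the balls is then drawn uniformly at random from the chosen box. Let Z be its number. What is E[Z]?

787/135

E[Z | box 1] = (4+10+3)/3 = 17/3.
E[Z | box 2] = (10+12+12+6+4)/5 = 44/5.
E[Z | box 3] = (11+12+2+7)/4 = 8.
E[Z | box 4] = (2+10+4+4)/4 = 5.
By the law of total expectation,
E[Z] = (1/9)·(17/3) + (1/9)·(44/5) + (1/9)·(8) + (2/3)·(5) = 787/135.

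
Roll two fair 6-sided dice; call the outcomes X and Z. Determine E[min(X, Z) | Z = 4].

Outcomes with Z = 4: (1,4), (2,4), (3,4), (4,4), (5,4), (6,4), each with probability 1/36.
E[min(X, Z) | Z = 4] = (1 + 2 + 3 + 4 + 4 + 4) / 6 = 3.

3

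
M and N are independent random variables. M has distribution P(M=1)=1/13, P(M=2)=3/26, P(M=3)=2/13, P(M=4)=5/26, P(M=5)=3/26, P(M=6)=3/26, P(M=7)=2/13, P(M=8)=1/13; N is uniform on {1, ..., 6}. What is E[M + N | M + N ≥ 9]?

P(M + N ≥ 9) = 67/156.
Summing (M+N)·P(x,y) over outcomes with M + N ≥ 9 gives 235/52.
E[M + N | M + N ≥ 9] = (235/52) / (67/156) = 705/67.

705/67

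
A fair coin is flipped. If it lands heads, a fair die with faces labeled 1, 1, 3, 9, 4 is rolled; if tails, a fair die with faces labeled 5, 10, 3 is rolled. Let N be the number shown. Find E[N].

E[N | heads] = (1+1+3+9+4)/5 = 18/5.
E[N | tails] = (5+10+3)/3 = 6.
E[N] = (1/2)·(18/5) + (1/2)·(6) = 24/5.

24/5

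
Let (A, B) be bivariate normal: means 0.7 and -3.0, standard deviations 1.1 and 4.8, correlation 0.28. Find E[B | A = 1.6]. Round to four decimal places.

-1.9004

For a bivariate normal, E[B | A=x] = μ_B + ρ·(σ_B/σ_A)·(x − μ_A).
E[B | A=1.6] = -3.0 + (0.28)·(4.8/1.1)·(1.6 − (0.7)) = -3.0 + (1.2218)·(0.9) = -1.9004.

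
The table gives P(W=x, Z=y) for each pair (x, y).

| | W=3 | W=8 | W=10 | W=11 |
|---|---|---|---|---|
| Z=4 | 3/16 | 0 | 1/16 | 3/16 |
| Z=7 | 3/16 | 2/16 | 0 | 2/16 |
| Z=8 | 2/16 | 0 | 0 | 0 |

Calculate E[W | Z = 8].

P(Z = 8) = 1/8.
Σ W·P over the event = 3·(2/16) = 3/8.
E[W | Z = 8] = (3/8) / (1/8) = 3.

3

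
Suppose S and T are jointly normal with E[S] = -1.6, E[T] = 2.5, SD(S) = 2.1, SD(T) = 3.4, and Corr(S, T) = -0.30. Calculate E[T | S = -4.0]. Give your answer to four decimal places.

3.6657

For a bivariate normal, E[T | S=x] = μ_T + ρ·(σ_T/σ_S)·(x − μ_S).
E[T | S=-4.0] = 2.5 + (-0.30)·(3.4/2.1)·(-4.0 − (-1.6)) = 2.5 + (-0.48571)·(-2.4) = 3.6657.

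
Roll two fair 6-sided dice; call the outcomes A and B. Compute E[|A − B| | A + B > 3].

P(A + B > 3) = 11/12.
Summing |A−B|·P(x,y) over outcomes with A + B > 3 gives 17/9.
E[|A − B| | A + B > 3] = (17/9) / (11/12) = 68/33.

68/33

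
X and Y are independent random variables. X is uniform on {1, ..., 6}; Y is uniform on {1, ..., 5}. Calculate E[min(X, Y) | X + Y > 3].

P(X + Y > 3) = 9/10.
Summing min(X,Y)·P(x,y) over outcomes with X + Y > 3 gives 67/30.
E[min(X, Y) | X + Y > 3] = (67/30) / (9/10) = 67/27.

67/27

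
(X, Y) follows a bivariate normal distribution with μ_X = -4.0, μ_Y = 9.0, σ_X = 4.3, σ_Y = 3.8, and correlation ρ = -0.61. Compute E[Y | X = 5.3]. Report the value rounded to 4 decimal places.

3.9867

For a bivariate normal, E[Y | X=x] = μ_Y + ρ·(σ_Y/σ_X)·(x − μ_X).
E[Y | X=5.3] = 9.0 + (-0.61)·(3.8/4.3)·(5.3 − (-4.0)) = 9.0 + (-0.5390698)·(9.3) = 3.9867.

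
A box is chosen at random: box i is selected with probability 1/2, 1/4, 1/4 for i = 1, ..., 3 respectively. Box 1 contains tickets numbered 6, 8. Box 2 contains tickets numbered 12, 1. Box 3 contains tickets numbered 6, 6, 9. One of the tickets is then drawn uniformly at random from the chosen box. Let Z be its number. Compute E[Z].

E[Z | box 1] = (6+8)/2 = 7.
E[Z | box 2] = (12+1)/2 = 13/2.
E[Z | box 3] = (6+6+9)/3 = 7.
E[Z] = (1/2)·(7) + (1/4)·(13/2) + (1/4)·(7) = 55/8.

55/8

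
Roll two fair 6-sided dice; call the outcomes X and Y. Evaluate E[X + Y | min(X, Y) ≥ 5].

11

Outcomes with min(X, Y) ≥ 5: (5,5), (5,6), (6,5), (6,6), each with probability 1/36.
E[X + Y | min(X, Y) ≥ 5] = (10 + 11 + 11 + 12) / 4 = 11.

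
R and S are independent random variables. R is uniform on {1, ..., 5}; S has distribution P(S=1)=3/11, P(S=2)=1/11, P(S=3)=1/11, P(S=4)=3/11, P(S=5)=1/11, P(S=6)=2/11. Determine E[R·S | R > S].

153/20

P(R > S) = 4/11.
Summing RS·P(x,y) over outcomes with R > S gives 153/55.
E[R·S | R > S] = (153/55) / (4/11) = 153/20.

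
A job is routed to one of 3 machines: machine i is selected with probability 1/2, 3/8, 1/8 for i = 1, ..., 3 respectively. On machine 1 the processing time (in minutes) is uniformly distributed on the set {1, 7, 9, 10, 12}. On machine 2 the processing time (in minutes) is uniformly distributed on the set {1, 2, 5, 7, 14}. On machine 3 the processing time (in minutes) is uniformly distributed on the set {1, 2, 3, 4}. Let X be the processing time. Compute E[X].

511/80

E[X | machine 1] = (1+7+9+10+12)/5 = 39/5.
E[X | machine 2] = (1+2+5+7+14)/5 = 29/5.
E[X | machine 3] = (1+2+3+4)/4 = 5/2.
By the law of total expectation,
E[X] = (1/2)·(39/5) + (3/8)·(29/5) + (1/8)·(5/2) = 511/80.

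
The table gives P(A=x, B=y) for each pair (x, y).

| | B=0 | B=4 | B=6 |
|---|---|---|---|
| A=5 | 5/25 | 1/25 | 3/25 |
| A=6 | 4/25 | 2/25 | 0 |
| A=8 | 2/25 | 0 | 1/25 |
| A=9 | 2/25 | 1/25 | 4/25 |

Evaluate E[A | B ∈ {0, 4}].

P(B ∈ {0, 4}) = 17/25.
Σ A·P over the event = 5·(5/25) + 5·(1/25) + 6·(4/25) + 6·(2/25) + 8·(2/25) + 9·(2/25) + 9·(1/25) = 109/25.
E[A | B ∈ {0, 4}] = (109/25) / (17/25) = 109/17.

109/17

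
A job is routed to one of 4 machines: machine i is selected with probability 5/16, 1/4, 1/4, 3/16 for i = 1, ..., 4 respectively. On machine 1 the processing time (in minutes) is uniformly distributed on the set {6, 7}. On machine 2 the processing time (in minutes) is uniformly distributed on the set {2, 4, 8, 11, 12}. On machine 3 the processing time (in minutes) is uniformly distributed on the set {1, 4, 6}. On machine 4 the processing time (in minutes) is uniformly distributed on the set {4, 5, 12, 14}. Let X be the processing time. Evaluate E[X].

E[X | machine 1] = (6+7)/2 = 13/2.
E[X | machine 2] = (2+4+8+11+12)/5 = 37/5.
E[X | machine 3] = (1+4+6)/3 = 11/3.
E[X | machine 4] = (4+5+12+14)/4 = 35/4.
By the law of total expectation,
E[X] = (5/16)·(13/2) + (1/4)·(37/5) + (1/4)·(11/3) + (3/16)·(35/4) = 6181/960.

6181/960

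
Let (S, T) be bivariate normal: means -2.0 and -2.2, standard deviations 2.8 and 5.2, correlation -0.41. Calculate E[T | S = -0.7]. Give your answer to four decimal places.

-3.1899

The regression of T on S has slope ρ·σ_T/σ_S and passes through (μ_S, μ_T).
E[T | S=-0.7] = -2.2 + (-0.41)·(5.2/2.8)·(-0.7 − (-2.0)) = -2.2 + (-0.76143)·(1.3) = -3.1899.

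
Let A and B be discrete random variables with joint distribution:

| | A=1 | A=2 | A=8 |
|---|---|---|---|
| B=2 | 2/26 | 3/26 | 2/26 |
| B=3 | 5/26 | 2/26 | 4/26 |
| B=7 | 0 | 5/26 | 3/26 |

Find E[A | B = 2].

24/7

P(B = 2) = 7/26.
Σ A·P over the event = 1·(2/26) + 2·(3/26) + 8·(2/26) = 12/13.
E[A | B = 2] = (12/13) / (7/26) = 24/7.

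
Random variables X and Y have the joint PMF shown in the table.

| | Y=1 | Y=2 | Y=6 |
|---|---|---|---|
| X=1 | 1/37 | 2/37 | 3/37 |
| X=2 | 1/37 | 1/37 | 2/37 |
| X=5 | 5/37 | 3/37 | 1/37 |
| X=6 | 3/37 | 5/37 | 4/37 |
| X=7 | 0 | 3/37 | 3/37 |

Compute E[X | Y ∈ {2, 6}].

127/27

P(Y ∈ {2, 6}) = 27/37.
Summing X·P(X=x,Y=y) over the conditioning event gives 127/37.
E[X | Y ∈ {2, 6}] = (127/37) / (27/37) = 127/27.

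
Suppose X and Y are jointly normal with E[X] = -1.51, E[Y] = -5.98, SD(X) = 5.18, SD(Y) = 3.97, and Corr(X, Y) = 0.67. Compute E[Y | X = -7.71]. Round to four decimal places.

-9.1637

The regression of Y on X has slope ρ·σ_Y/σ_X and passes through (μ_X, μ_Y).
E[Y | X=-7.71] = -5.98 + (0.67)·(3.97/5.18)·(-7.71 − (-1.51)) = -5.98 + (0.513494)·(-6.2) = -9.1637.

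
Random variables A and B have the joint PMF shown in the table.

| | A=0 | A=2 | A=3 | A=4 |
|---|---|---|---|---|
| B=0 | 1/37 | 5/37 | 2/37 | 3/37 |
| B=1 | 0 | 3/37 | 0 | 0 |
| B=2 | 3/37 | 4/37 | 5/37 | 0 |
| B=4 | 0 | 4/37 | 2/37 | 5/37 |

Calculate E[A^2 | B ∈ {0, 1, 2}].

P(B ∈ {0, 1, 2}) = 26/37.
Σ A^2·P over the event = 0·(1/37) + 0·(3/37) + 4·(5/37) + 4·(3/37) + 4·(4/37) + 9·(2/37) + 9·(5/37) + 16·(3/37) = 159/37.
E[A^2 | B ∈ {0, 1, 2}] = (159/37) / (26/37) = 159/26.

159/26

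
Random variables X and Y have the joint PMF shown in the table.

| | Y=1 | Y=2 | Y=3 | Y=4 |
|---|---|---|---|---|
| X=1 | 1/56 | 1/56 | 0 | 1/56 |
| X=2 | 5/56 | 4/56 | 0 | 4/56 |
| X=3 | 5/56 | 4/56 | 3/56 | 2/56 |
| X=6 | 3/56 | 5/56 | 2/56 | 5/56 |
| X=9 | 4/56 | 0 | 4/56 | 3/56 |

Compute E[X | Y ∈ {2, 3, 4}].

P(Y ∈ {2, 3, 4}) = 19/28.
Summing X·P(X=x,Y=y) over the conditioning event gives 45/14.
E[X | Y ∈ {2, 3, 4}] = (45/14) / (19/28) = 90/19.

90/19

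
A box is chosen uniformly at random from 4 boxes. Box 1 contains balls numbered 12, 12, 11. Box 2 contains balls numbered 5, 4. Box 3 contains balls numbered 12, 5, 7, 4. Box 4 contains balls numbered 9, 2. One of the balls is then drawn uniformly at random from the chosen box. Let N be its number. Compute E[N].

43/6

E[N | box 1] = (12+12+11)/3 = 35/3.
E[N | box 2] = (5+4)/2 = 9/2.
E[N | box 3] = (12+5+7+4)/4 = 7.
E[N | box 4] = (9+2)/2 = 11/2.
By the law of total expectation,
E[N] = (1/4)·(35/3) + (1/4)·(9/2) + (1/4)·(7) + (1/4)·(11/2) = 43/6.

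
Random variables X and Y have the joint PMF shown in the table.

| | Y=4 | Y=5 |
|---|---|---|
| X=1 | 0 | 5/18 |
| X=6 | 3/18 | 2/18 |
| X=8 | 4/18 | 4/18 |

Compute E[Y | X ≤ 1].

P(X ≤ 1) = 5/18.
Summing Y·P(X=x,Y=y) over the conditioning event gives 25/18.
E[Y | X ≤ 1] = (25/18) / (5/18) = 5.

5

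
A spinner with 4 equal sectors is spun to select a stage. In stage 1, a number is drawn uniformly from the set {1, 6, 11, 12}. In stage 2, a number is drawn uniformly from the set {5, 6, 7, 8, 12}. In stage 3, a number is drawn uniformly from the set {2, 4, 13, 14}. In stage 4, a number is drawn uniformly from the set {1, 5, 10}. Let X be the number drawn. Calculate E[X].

E[X | stage 1] = (1+6+11+12)/4 = 15/2.
E[X | stage 2] = (5+6+7+8+12)/5 = 38/5.
E[X | stage 3] = (2+4+13+14)/4 = 33/4.
E[X | stage 4] = (1+5+10)/3 = 16/3.
E[X] = (1/4)·(15/2) + (1/4)·(38/5) + (1/4)·(33/4) + (1/4)·(16/3) = 1721/240.

1721/240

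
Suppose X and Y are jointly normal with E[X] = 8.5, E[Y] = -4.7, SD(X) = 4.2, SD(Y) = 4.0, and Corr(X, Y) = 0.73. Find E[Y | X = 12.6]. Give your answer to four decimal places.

For a bivariate normal, E[Y | X=x] = μ_Y + ρ·(σ_Y/σ_X)·(x − μ_X).
E[Y | X=12.6] = -4.7 + (0.73)·(4.0/4.2)·(12.6 − (8.5)) = -4.7 + (0.69524)·(4.1) = -1.8495.

-1.8495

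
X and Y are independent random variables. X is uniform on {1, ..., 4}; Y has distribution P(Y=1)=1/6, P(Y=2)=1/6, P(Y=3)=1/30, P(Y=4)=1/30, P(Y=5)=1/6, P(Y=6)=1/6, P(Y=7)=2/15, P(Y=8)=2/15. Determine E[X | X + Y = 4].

P(X + Y = 4) = 11/120.
Summing X·P(x,y) over outcomes with X + Y = 4 gives 13/60.
E[X | X + Y = 4] = (13/60) / (11/120) = 26/11.

26/11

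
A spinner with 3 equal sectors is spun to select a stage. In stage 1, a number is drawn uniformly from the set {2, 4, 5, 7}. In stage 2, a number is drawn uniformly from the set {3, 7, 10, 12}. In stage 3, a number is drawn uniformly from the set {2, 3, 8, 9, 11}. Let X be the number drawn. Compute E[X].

191/30

E[X | stage 1] = (2+4+5+7)/4 = 9/2.
E[X | stage 2] = (3+7+10+12)/4 = 8.
E[X | stage 3] = (2+3+8+9+11)/5 = 33/5.
E[X] = (1/3)·(9/2) + (1/3)·(8) + (1/3)·(33/5) = 191/30.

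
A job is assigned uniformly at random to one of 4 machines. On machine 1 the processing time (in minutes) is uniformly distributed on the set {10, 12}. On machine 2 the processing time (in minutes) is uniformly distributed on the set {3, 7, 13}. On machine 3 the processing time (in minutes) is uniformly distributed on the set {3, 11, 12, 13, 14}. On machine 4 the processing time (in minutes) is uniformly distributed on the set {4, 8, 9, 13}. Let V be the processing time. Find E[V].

E[V | machine 1] = (10+12)/2 = 11.
E[V | machine 2] = (3+7+13)/3 = 23/3.
E[V | machine 3] = (3+11+12+13+14)/5 = 53/5.
E[V | machine 4] = (4+8+9+13)/4 = 17/2.
E[V] = (1/4)·(11) + (1/4)·(23/3) + (1/4)·(53/5) + (1/4)·(17/2) = 1133/120.

1133/120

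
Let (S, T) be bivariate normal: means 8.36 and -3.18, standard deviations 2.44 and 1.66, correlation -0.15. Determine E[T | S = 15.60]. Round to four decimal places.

E[T | S=x] = μ_T + ρ(σ_T/σ_S)(x − μ_S) for jointly normal variables.
E[T | S=15.60] = -3.18 + (-0.15)·(1.66/2.44)·(15.60 − (8.36)) = -3.18 + (-0.10205)·(7.24) = -3.9188.

-3.9188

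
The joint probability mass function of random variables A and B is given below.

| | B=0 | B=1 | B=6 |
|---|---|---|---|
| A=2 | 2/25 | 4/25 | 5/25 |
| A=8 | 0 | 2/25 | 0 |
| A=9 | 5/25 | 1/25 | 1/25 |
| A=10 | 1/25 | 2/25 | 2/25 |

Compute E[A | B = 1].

53/9

P(B = 1) = 9/25.
Σ A·P over the event = 2·(4/25) + 8·(2/25) + 9·(1/25) + 10·(2/25) = 53/25.
E[A | B = 1] = (53/25) / (9/25) = 53/9.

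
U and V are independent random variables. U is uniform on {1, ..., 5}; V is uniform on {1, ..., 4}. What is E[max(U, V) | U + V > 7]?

14/3

Outcomes with U + V > 7: (4,4), (5,3), (5,4), each with probability 1/20.
E[max(U, V) | U + V > 7] = (4 + 5 + 5) / 3 = 14/3.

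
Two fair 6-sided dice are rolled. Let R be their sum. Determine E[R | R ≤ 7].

16/3

P(R ≤ 7) = 7/12.
Σ over the event: 2·1/36 + 3·1/18 + 4·1/12 + 5·1/9 + 6·5/36 + 7·1/6 = 28/9.
E[R | R ≤ 7] = (28/9) / (7/12) = 16/3.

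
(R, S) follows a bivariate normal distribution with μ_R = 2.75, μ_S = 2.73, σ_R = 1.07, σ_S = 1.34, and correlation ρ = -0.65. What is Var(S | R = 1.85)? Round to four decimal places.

1.0370

The conditional variance in a bivariate normal is σ_S²(1 − ρ²), independent of x.
Var(S | R=1.85) = (1.34)²·(1 − (-0.65)²) = 1.7956·0.5775 = 1.0370.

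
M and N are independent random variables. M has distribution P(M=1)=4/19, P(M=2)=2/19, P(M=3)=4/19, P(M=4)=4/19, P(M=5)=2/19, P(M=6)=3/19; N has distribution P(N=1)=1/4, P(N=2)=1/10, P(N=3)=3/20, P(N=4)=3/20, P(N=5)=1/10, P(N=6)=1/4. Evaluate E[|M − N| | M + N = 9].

P(M + N = 9) = 43/380.
Summing |M−N|·P(x,y) over outcomes with M + N = 9 gives 101/380.
E[|M − N| | M + N = 9] = (101/380) / (43/380) = 101/43.

101/43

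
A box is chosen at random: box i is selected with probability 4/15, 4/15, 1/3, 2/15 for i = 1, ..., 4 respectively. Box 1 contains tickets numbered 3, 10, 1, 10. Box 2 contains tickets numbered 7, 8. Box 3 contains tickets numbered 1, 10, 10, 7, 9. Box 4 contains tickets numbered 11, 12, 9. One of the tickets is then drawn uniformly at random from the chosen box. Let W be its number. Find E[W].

337/45

E[W | box 1] = (3+10+1+10)/4 = 6.
E[W | box 2] = (7+8)/2 = 15/2.
E[W | box 3] = (1+10+10+7+9)/5 = 37/5.
E[W | box 4] = (11+12+9)/3 = 32/3.
By the law of total expectation,
E[W] = (4/15)·(6) + (4/15)·(15/2) + (1/3)·(37/5) + (2/15)·(32/3) = 337/45.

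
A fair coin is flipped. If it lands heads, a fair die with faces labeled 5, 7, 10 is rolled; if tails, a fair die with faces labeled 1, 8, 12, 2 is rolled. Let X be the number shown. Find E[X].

157/24

E[X | heads] = (5+7+10)/3 = 22/3.
E[X | tails] = (1+8+12+2)/4 = 23/4.
E[X] = (1/2)·(22/3) + (1/2)·(23/4) = 157/24.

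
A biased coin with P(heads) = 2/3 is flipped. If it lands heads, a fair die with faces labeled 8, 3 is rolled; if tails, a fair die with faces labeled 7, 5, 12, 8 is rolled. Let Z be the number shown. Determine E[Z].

E[Z | heads] = (8+3)/2 = 11/2.
E[Z | tails] = (7+5+12+8)/4 = 8.
E[Z] = (2/3)·(11/2) + (1/3)·(8) = 19/3.

19/3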